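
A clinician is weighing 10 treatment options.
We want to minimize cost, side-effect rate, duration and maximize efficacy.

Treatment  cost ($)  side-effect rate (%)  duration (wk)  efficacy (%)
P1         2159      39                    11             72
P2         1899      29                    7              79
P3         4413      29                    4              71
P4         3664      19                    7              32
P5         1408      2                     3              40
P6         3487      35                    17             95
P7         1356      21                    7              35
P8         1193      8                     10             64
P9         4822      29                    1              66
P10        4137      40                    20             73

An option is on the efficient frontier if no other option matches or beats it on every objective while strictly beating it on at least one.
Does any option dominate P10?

Yes

P2 vs P10: cost 1899≤4137, side-effect rate 29≤40, duration 7≤20, efficacy 79≥73 — P2 is at least as good on every objective and strictly better on at least one, so P2 dominates P10.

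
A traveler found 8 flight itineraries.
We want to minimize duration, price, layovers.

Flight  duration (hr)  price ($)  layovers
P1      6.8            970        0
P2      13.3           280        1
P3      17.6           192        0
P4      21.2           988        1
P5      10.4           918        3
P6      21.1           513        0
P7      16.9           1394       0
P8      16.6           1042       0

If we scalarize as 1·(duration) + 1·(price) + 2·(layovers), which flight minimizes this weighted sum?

P1: 1·6.8 + 1·970 + 2·0 = 976.8
P2: 1·13.3 + 1·280 + 2·1 = 295.3
P3: 1·17.6 + 1·192 + 2·0 = 209.6
P4: 1·21.2 + 1·988 + 2·1 = 1011.2
P5: 1·10.4 + 1·918 + 2·3 = 934.4
P6: 1·21.1 + 1·513 + 2·0 = 534.1
P7: 1·16.9 + 1·1394 + 2·0 = 1410.9
P8: 1·16.6 + 1·1042 + 2·0 = 1058.6
Lowest: P3 at 209.6.

P3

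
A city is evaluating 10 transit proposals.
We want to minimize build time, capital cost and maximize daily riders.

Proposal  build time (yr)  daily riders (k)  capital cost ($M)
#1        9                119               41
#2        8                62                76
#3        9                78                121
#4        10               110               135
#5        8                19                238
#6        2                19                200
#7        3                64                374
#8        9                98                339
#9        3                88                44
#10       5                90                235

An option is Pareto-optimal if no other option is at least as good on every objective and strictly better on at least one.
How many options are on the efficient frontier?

4

#1: not dominated (best daily riders).
#2: dominated by #9 (build time 3≤8, daily riders 88≥62, capital cost 44≤76).
#3: dominated by #1 (build time 9≤9, daily riders 119≥78, capital cost 41≤121).
#4: dominated by #1 (build time 9≤10, daily riders 119≥110, capital cost 41≤135).
#5: dominated by #2 (build time 8≤8, daily riders 62≥19, capital cost 76≤238).
#6: not dominated (best build time).
#7: dominated by #9 (build time 3≤3, daily riders 88≥64, capital cost 44≤374).
#8: dominated by #1 (build time 9≤9, daily riders 119≥98, capital cost 41≤339).
#9: not dominated.
#10: not dominated.
Pareto-optimal: #1, #6, #9, #10 → 4.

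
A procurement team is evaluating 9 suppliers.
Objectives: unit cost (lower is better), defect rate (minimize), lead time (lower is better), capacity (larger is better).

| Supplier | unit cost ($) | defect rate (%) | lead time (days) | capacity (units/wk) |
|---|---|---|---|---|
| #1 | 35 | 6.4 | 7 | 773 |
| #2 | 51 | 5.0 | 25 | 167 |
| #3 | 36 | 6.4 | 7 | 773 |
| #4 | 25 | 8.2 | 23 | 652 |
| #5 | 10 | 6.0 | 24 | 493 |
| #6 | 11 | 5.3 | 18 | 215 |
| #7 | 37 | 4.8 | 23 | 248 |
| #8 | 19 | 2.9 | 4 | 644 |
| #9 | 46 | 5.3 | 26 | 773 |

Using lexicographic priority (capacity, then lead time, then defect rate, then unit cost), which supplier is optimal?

First maximize capacity: best is 773, kept {#1, #3, #9}.
Then minimize lead time: best is 7, kept {#1, #3}.
Then minimize defect rate: best is 6.4, kept {#1, #3}.
Then minimize unit cost: best is 35, kept {#1}.

#1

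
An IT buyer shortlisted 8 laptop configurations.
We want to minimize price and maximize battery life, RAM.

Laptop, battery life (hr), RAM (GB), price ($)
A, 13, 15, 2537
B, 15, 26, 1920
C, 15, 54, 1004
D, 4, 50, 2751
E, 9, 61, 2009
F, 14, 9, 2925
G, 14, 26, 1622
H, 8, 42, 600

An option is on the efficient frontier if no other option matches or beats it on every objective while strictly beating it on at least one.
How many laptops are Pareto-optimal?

A: dominated by B (battery life 15≥13, RAM 26≥15, price 1920≤2537).
B: dominated by C (battery life 15≥15, RAM 54≥26, price 1004≤1920).
C: not dominated.
D: dominated by C (battery life 15≥4, RAM 54≥50, price 1004≤2751).
E: not dominated (best RAM).
F: dominated by B (battery life 15≥14, RAM 26≥9, price 1920≤2925).
G: dominated by C (battery life 15≥14, RAM 54≥26, price 1004≤1622).
H: not dominated (best price).
Pareto-optimal: C, E, H → 3.

3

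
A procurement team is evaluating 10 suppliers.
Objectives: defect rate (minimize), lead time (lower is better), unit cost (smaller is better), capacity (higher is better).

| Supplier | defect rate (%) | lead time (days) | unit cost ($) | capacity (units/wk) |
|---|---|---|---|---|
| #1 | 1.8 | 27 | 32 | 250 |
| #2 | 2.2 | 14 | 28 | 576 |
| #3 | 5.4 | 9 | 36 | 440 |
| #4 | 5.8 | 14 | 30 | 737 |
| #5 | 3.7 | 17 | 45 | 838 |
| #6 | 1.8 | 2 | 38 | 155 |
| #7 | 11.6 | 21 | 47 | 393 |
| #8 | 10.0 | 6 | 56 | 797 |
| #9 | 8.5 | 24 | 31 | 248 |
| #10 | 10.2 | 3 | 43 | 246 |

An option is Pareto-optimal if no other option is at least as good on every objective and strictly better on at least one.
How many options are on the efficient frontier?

8

#1: not dominated.
#2: not dominated (best unit cost).
#3: not dominated.
#4: not dominated.
#5: not dominated (best capacity).
#6: not dominated (best lead time).
#7: dominated by #2 (defect rate 2.2≤11.6, lead time 14≤21, unit cost 28≤47, capacity 576≥393).
#8: not dominated.
#9: dominated by #2 (defect rate 2.2≤8.5, lead time 14≤24, unit cost 28≤31, capacity 576≥248).
#10: not dominated.
Pareto-optimal: #1, #2, #3, #4, #5, #6, #8, #10 → 8.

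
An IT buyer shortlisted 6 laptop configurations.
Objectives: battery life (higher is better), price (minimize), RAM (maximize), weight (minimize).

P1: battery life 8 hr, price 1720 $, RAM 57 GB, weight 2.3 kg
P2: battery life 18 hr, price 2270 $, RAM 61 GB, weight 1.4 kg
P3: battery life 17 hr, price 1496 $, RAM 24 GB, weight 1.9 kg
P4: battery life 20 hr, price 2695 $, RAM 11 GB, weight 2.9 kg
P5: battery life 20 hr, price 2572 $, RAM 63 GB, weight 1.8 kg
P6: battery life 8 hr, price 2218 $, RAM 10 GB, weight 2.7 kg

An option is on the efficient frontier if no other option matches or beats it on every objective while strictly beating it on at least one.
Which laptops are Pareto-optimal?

P1: not dominated.
P2: not dominated (best weight).
P3: not dominated (best price).
P4: dominated by P5 (battery life 20≥20, price 2572≤2695, RAM 63≥11, weight 1.8≤2.9).
P5: not dominated (best RAM).
P6: dominated by P1 (battery life 8≥8, price 1720≤2218, RAM 57≥10, weight 2.3≤2.7).

P1, P2, P3, P5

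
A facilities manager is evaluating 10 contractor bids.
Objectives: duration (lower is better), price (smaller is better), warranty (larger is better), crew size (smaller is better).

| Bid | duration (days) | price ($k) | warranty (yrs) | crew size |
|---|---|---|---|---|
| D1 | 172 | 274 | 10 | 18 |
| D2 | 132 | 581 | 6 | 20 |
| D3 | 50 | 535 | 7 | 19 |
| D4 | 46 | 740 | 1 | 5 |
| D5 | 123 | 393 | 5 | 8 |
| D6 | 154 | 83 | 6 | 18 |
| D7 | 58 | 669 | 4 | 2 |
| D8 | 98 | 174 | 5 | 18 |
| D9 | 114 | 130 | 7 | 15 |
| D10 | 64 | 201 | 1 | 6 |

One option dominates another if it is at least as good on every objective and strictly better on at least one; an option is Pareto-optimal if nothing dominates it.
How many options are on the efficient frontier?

D1: not dominated (best warranty).
D2: dominated by D3 (duration 50≤132, price 535≤581, warranty 7≥6, crew size 19≤20).
D3: not dominated.
D4: not dominated (best duration).
D5: not dominated.
D6: not dominated (best price).
D7: not dominated (best crew size).
D8: not dominated.
D9: not dominated.
D10: not dominated.
Pareto-optimal: D1, D3, D4, D5, D6, D7, D8, D9, D10 → 9.

9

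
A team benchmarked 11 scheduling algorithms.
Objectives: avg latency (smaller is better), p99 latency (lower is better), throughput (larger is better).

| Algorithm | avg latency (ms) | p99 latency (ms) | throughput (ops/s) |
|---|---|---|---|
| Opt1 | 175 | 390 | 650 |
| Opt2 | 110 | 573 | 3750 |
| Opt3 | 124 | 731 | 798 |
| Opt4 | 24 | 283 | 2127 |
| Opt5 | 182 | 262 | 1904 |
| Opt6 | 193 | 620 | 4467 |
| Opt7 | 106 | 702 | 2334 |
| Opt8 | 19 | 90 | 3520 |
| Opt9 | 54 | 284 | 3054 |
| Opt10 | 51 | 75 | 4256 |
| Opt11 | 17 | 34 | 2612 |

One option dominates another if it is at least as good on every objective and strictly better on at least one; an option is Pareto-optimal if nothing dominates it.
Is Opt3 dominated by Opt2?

Opt2 vs Opt3: avg latency 110≤124, p99 latency 573≤731, throughput 3750≥798 — Opt2 is at least as good on every objective with at least one strict improvement.

Yes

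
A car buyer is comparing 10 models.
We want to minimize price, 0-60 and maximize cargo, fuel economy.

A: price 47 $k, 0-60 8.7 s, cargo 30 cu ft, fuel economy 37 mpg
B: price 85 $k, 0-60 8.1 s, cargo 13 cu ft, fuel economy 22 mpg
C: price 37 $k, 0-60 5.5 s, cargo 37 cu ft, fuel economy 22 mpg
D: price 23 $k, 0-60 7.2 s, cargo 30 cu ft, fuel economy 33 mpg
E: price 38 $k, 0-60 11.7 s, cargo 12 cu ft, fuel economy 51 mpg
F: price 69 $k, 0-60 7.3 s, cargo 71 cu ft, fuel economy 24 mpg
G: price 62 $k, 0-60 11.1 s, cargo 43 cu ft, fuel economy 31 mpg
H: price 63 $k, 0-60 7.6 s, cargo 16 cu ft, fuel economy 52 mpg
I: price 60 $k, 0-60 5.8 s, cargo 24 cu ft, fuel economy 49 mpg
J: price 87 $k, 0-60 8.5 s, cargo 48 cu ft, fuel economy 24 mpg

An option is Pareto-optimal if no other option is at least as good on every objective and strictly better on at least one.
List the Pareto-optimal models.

A: not dominated.
B: dominated by C (price 37≤85, 0-60 5.5≤8.1, cargo 37≥13, fuel economy 22≥22).
C: not dominated (best 0-60).
D: not dominated (best price).
E: not dominated.
F: not dominated (best cargo).
G: not dominated.
H: not dominated (best fuel economy).
I: not dominated.
J: dominated by F (price 69≤87, 0-60 7.3≤8.5, cargo 71≥48, fuel economy 24≥24).

A, C, D, E, F, G, H, I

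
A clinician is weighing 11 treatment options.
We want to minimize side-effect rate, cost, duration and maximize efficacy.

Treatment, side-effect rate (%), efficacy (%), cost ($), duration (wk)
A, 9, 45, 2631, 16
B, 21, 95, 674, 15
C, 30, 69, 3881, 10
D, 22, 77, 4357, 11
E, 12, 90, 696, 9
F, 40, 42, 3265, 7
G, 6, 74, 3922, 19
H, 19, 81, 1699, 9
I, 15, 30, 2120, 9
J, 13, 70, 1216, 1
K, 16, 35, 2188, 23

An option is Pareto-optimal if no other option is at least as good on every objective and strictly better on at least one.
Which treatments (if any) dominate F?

J: side-effect rate 13≤40, efficacy 70≥42, cost 1216≤3265, duration 1≤7 — dominates F.
Others (A, B, C, D, E, G, H, I, K) are each worse than F on at least one objective.

J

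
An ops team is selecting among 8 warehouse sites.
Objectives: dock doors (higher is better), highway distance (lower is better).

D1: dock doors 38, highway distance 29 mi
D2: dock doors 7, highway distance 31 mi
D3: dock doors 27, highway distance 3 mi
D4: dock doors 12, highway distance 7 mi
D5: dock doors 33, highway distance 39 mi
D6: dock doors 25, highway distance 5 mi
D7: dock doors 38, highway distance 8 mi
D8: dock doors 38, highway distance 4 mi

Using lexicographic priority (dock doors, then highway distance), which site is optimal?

First maximize dock doors: best is 38, kept {D1, D7, D8}.
Then minimize highway distance: best is 4, kept {D8}.

D8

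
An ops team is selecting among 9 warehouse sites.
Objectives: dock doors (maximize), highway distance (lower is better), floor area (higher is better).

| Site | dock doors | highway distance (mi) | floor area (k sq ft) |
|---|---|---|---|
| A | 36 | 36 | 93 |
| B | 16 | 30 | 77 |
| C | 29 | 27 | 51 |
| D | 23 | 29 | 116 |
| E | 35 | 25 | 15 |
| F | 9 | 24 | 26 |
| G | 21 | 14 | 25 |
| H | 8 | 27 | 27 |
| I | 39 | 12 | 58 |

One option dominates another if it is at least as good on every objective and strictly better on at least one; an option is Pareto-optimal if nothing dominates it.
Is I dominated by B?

B vs I: B is worse on dock doors (16 vs 39), so it does not dominate I.

No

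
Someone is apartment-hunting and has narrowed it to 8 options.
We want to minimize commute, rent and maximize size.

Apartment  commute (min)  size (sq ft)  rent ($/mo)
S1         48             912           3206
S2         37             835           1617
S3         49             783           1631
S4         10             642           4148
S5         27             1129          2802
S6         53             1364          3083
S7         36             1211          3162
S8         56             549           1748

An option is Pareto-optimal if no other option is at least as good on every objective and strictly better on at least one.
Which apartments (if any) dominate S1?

S5, S7

S5: commute 27≤48, size 1129≥912, rent 2802≤3206 — dominates S1.
S7: commute 36≤48, size 1211≥912, rent 3162≤3206 — dominates S1.
Others (S2, S3, S4, S6, S8) are each worse than S1 on at least one objective.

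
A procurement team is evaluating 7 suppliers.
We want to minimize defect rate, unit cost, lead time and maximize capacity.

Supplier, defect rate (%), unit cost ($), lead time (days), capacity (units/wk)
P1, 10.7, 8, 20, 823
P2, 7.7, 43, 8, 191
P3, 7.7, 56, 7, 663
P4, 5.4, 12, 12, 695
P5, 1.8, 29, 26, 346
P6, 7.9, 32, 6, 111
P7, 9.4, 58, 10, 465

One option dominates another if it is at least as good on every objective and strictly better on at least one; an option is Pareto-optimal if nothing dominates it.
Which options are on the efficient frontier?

P1, P2, P3, P4, P5, P6

P1: not dominated (best unit cost).
P2: not dominated.
P3: not dominated.
P4: not dominated.
P5: not dominated (best defect rate).
P6: not dominated (best lead time).
P7: dominated by P3 (defect rate 7.7≤9.4, unit cost 56≤58, lead time 7≤10, capacity 663≥465).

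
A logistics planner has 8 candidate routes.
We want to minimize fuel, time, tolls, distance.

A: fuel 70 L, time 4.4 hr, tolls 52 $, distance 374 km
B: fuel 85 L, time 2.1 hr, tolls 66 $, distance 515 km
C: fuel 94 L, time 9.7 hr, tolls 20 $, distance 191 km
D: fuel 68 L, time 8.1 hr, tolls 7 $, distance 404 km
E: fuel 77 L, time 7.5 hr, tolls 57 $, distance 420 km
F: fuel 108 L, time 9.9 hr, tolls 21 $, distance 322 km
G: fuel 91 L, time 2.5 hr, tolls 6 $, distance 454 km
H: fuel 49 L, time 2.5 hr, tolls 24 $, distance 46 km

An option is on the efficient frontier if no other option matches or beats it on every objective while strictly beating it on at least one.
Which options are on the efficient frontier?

B, C, D, G, H

A: dominated by H (fuel 49≤70, time 2.5≤4.4, tolls 24≤52, distance 46≤374).
B: not dominated (best time).
C: not dominated.
D: not dominated.
E: dominated by A (fuel 70≤77, time 4.4≤7.5, tolls 52≤57, distance 374≤420).
F: dominated by C (fuel 94≤108, time 9.7≤9.9, tolls 20≤21, distance 191≤322).
G: not dominated (best tolls).
H: not dominated (best fuel).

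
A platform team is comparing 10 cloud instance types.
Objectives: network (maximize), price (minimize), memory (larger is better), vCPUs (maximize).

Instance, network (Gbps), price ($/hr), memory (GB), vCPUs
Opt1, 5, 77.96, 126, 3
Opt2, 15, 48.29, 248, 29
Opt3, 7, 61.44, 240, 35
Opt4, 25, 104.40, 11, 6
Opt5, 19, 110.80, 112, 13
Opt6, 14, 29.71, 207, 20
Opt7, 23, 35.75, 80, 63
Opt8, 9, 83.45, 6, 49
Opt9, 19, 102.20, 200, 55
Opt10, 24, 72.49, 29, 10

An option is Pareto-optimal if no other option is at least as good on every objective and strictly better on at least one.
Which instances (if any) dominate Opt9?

none

Opt1: worse on network (5 vs 19).
Opt2: worse on network (15 vs 19).
Opt3: worse on network (7 vs 19).
Opt4: worse on price (104.40 vs 102.20).
Opt5: worse on price (110.80 vs 102.20).
Opt6: worse on network (14 vs 19).
Opt7: worse on memory (80 vs 200).
Opt8: worse on network (9 vs 19).
Opt10: worse on memory (29 vs 200).
No option dominates Opt9.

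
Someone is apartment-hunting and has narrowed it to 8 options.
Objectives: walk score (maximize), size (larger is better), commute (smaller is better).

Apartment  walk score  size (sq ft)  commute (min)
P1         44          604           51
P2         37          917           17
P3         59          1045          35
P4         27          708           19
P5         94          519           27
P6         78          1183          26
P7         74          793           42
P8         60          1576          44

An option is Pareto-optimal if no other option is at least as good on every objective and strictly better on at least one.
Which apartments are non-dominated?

P2, P5, P6, P8

P1: dominated by P3 (walk score 59≥44, size 1045≥604, commute 35≤51).
P2: not dominated (best commute).
P3: dominated by P6 (walk score 78≥59, size 1183≥1045, commute 26≤35).
P4: dominated by P2 (walk score 37≥27, size 917≥708, commute 17≤19).
P5: not dominated (best walk score).
P6: not dominated.
P7: dominated by P6 (walk score 78≥74, size 1183≥793, commute 26≤42).
P8: not dominated (best size).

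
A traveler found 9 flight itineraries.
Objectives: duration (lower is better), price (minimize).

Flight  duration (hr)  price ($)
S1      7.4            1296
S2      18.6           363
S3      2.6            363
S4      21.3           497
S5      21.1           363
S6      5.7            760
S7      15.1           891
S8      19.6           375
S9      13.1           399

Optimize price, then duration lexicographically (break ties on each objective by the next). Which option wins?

First minimize price: best is 363, kept {S2, S3, S5}.
Then minimize duration: best is 2.6, kept {S3}.

S3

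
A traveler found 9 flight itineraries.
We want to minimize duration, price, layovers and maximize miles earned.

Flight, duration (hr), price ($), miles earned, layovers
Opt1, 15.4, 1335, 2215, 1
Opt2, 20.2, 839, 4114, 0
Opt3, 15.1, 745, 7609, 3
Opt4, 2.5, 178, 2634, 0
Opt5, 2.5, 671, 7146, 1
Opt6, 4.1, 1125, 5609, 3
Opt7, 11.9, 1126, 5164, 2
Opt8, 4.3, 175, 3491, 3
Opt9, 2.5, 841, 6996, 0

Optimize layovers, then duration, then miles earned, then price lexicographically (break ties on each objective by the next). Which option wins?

Opt9

First minimize layovers: best is 0, kept {Opt2, Opt4, Opt9}.
Then minimize duration: best is 2.5, kept {Opt4, Opt9}.
Then maximize miles earned: best is 6996, kept {Opt9}.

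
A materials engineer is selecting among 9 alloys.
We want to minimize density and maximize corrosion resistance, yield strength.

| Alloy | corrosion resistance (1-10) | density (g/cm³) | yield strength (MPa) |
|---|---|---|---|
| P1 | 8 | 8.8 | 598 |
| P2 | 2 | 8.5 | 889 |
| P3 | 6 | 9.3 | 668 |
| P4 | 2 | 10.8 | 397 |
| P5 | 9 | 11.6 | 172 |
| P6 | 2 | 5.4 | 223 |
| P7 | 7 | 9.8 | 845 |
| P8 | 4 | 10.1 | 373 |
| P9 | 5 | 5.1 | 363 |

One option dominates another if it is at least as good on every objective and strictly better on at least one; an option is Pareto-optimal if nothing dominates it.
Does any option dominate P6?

P9 vs P6: corrosion resistance 5≥2, density 5.1≤5.4, yield strength 363≥223 — P9 is at least as good on every objective and strictly better on at least one, so P9 dominates P6.

Yes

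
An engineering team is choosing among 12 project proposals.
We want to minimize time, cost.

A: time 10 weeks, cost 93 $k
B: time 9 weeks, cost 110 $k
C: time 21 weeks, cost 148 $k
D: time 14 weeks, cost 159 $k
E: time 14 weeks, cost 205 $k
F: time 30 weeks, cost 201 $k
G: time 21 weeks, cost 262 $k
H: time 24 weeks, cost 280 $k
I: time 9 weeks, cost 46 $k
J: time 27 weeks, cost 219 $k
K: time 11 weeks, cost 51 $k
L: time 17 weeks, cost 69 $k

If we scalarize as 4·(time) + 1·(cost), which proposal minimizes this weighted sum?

A: 4·10 + 1·93 = 133
B: 4·9 + 1·110 = 146
C: 4·21 + 1·148 = 232
D: 4·14 + 1·159 = 215
E: 4·14 + 1·205 = 261
F: 4·30 + 1·201 = 321
G: 4·21 + 1·262 = 346
H: 4·24 + 1·280 = 376
I: 4·9 + 1·46 = 82
J: 4·27 + 1·219 = 327
K: 4·11 + 1·51 = 95
L: 4·17 + 1·69 = 137
Lowest: I at 82.

I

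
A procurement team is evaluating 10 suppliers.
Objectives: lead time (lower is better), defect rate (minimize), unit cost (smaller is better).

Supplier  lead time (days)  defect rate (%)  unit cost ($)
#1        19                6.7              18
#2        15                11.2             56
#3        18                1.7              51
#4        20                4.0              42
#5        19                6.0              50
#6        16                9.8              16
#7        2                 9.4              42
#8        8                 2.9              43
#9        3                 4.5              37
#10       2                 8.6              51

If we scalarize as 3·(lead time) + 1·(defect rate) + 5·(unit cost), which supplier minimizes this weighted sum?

#6

#1: 3·19 + 1·6.7 + 5·18 = 153.7
#2: 3·15 + 1·11.2 + 5·56 = 336.2
#3: 3·18 + 1·1.7 + 5·51 = 310.7
#4: 3·20 + 1·4.0 + 5·42 = 274.0
#5: 3·19 + 1·6.0 + 5·50 = 313.0
#6: 3·16 + 1·9.8 + 5·16 = 137.8
#7: 3·2 + 1·9.4 + 5·42 = 225.4
#8: 3·8 + 1·2.9 + 5·43 = 241.9
#9: 3·3 + 1·4.5 + 5·37 = 198.5
#10: 3·2 + 1·8.6 + 5·51 = 269.6
Lowest: #6 at 137.8.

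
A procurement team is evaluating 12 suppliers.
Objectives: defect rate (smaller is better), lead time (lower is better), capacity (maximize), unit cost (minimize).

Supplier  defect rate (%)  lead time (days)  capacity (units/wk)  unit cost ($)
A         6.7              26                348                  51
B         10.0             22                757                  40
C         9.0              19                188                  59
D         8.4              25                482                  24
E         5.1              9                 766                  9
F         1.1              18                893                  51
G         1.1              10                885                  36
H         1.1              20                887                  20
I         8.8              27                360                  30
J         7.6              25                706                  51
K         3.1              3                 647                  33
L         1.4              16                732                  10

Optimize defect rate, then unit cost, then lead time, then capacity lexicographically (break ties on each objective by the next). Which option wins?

First minimize defect rate: best is 1.1, kept {F, G, H}.
Then minimize unit cost: best is 20, kept {H}.

H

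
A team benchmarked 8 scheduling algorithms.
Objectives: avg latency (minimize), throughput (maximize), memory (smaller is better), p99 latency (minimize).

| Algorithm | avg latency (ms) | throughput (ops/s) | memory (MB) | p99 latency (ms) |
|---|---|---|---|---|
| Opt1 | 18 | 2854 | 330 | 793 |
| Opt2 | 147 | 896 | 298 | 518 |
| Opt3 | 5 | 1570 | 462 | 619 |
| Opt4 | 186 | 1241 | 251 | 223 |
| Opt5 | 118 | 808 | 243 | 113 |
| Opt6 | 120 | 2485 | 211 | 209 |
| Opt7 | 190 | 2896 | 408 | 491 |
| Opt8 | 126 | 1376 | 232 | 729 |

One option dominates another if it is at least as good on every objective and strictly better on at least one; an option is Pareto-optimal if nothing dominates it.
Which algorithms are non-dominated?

Opt1: not dominated.
Opt2: dominated by Opt6 (avg latency 120≤147, throughput 2485≥896, memory 211≤298, p99 latency 209≤518).
Opt3: not dominated (best avg latency).
Opt4: dominated by Opt6 (avg latency 120≤186, throughput 2485≥1241, memory 211≤251, p99 latency 209≤223).
Opt5: not dominated (best p99 latency).
Opt6: not dominated (best memory).
Opt7: not dominated (best throughput).
Opt8: dominated by Opt6 (avg latency 120≤126, throughput 2485≥1376, memory 211≤232, p99 latency 209≤729).

Opt1, Opt3, Opt5, Opt6, Opt7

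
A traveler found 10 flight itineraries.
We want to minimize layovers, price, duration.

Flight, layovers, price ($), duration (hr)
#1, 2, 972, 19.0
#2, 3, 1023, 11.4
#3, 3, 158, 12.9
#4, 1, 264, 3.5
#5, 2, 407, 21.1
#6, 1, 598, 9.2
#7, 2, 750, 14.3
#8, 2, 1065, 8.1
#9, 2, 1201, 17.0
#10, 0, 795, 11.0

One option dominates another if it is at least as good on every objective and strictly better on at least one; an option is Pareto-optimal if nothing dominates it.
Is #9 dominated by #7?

Yes

#7 vs #9: layovers 2≤2, price 750≤1201, duration 14.3≤17.0 — #7 is at least as good on every objective with at least one strict improvement.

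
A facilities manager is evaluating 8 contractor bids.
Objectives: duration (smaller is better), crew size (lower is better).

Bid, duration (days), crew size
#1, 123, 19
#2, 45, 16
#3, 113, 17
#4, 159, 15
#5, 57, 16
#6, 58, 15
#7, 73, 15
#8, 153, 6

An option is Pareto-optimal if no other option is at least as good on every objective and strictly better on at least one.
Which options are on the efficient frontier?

#1: dominated by #2 (duration 45≤123, crew size 16≤19).
#2: not dominated (best duration).
#3: dominated by #2 (duration 45≤113, crew size 16≤17).
#4: dominated by #6 (duration 58≤159, crew size 15≤15).
#5: dominated by #2 (duration 45≤57, crew size 16≤16).
#6: not dominated.
#7: dominated by #6 (duration 58≤73, crew size 15≤15).
#8: not dominated (best crew size).

#2, #6, #8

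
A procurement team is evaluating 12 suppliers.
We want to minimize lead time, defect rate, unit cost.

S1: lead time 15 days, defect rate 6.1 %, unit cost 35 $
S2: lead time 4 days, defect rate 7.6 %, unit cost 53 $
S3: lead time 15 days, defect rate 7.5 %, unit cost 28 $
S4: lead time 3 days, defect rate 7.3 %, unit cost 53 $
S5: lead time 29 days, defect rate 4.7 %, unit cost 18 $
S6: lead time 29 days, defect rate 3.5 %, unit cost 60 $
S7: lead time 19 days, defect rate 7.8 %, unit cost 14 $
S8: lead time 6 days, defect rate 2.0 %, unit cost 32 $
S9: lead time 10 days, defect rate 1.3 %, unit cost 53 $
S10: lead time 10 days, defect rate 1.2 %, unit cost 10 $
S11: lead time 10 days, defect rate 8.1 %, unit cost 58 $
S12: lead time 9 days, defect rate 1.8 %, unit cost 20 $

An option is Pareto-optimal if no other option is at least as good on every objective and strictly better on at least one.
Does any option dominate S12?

No

S1: worse on lead time (15 vs 9).
S2: worse on defect rate (7.6 vs 1.8).
S3: worse on lead time (15 vs 9).
S4: worse on defect rate (7.3 vs 1.8).
S5: worse on lead time (29 vs 9).
S6: worse on lead time (29 vs 9).
S7: worse on lead time (19 vs 9).
S8: worse on defect rate (2.0 vs 1.8).
S9: worse on lead time (10 vs 9).
S10: worse on lead time (10 vs 9).
S11: worse on lead time (10 vs 9).
No option is at least as good as S12 on every objective and strictly better on one.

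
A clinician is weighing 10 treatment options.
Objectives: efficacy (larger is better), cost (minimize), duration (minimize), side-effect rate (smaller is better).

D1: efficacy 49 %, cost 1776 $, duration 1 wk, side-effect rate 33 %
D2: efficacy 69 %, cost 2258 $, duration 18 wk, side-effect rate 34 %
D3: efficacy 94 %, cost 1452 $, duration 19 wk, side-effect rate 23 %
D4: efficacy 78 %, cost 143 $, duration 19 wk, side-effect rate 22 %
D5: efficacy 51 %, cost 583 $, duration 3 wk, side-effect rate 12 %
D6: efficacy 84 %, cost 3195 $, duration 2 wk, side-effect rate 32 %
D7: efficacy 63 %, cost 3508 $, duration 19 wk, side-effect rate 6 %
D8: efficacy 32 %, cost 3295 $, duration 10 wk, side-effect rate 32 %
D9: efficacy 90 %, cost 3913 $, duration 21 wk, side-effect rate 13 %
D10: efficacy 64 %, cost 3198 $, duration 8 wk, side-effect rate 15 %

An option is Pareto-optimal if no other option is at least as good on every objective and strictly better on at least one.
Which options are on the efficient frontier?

D1, D2, D3, D4, D5, D6, D7, D9, D10

D1: not dominated (best duration).
D2: not dominated.
D3: not dominated (best efficacy).
D4: not dominated (best cost).
D5: not dominated.
D6: not dominated.
D7: not dominated (best side-effect rate).
D8: dominated by D5 (efficacy 51≥32, cost 583≤3295, duration 3≤10, side-effect rate 12≤32).
D9: not dominated.
D10: not dominated.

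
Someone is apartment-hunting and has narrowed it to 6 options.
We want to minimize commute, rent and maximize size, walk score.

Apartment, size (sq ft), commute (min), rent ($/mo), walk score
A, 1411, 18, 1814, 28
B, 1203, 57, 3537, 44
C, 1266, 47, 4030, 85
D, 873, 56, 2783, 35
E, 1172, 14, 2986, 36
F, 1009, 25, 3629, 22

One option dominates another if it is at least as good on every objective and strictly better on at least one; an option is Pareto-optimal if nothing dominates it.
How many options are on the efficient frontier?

A: not dominated (best size).
B: not dominated.
C: not dominated (best walk score).
D: not dominated.
E: not dominated (best commute).
F: dominated by A (size 1411≥1009, commute 18≤25, rent 1814≤3629, walk score 28≥22).
Pareto-optimal: A, B, C, D, E → 5.

5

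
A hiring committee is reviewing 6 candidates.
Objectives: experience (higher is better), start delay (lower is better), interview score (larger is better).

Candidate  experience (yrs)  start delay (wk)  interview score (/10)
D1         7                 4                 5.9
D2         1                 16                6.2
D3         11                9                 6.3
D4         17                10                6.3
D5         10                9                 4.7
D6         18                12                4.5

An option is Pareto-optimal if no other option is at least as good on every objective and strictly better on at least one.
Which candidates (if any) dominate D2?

D3: experience 11≥1, start delay 9≤16, interview score 6.3≥6.2 — dominates D2.
D4: experience 17≥1, start delay 10≤16, interview score 6.3≥6.2 — dominates D2.
Others (D1, D5, D6) are each worse than D2 on at least one objective.

D3, D4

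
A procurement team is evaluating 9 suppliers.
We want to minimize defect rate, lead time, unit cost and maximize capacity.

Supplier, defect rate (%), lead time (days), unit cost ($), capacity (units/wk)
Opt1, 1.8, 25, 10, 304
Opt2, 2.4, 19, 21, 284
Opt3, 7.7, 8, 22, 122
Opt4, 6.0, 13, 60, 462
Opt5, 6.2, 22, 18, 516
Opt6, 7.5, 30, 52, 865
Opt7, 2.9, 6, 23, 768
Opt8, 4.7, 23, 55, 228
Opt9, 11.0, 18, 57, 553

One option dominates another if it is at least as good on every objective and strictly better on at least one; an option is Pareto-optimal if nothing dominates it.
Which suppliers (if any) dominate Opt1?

none

Opt2: worse on defect rate (2.4 vs 1.8).
Opt3: worse on defect rate (7.7 vs 1.8).
Opt4: worse on defect rate (6.0 vs 1.8).
Opt5: worse on defect rate (6.2 vs 1.8).
Opt6: worse on defect rate (7.5 vs 1.8).
Opt7: worse on defect rate (2.9 vs 1.8).
Opt8: worse on defect rate (4.7 vs 1.8).
Opt9: worse on defect rate (11.0 vs 1.8).
No option dominates Opt1.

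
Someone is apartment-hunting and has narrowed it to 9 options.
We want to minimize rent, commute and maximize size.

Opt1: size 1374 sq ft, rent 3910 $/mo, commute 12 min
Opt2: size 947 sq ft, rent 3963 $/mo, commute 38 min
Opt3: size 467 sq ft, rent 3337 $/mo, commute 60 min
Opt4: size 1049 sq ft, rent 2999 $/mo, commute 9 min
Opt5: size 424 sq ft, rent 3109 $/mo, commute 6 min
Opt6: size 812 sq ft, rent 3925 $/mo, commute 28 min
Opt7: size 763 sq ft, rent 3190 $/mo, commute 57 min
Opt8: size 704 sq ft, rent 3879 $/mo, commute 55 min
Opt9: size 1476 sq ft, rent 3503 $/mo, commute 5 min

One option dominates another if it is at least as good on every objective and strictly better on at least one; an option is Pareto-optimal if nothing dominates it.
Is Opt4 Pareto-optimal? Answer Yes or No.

Yes

Opt1: worse on rent (3910 vs 2999).
Opt2: worse on size (947 vs 1049).
Opt3: worse on size (467 vs 1049).
Opt5: worse on size (424 vs 1049).
Opt6: worse on size (812 vs 1049).
Opt7: worse on size (763 vs 1049).
Opt8: worse on size (704 vs 1049).
Opt9: worse on rent (3503 vs 2999).
No option is at least as good as Opt4 on every objective and strictly better on one.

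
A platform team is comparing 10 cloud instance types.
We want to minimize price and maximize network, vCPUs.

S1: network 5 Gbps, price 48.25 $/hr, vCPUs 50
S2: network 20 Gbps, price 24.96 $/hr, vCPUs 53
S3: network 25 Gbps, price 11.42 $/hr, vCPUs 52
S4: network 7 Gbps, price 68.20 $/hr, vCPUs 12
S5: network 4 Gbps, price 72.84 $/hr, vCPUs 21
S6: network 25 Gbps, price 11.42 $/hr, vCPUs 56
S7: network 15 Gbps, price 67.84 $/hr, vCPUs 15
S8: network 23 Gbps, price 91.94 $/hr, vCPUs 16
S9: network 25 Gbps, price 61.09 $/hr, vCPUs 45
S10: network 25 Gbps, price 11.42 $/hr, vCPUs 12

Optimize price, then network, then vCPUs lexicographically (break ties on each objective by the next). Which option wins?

First minimize price: best is 11.42, kept {S3, S6, S10}.
Then maximize network: best is 25, kept {S3, S6, S10}.
Then maximize vCPUs: best is 56, kept {S6}.

S6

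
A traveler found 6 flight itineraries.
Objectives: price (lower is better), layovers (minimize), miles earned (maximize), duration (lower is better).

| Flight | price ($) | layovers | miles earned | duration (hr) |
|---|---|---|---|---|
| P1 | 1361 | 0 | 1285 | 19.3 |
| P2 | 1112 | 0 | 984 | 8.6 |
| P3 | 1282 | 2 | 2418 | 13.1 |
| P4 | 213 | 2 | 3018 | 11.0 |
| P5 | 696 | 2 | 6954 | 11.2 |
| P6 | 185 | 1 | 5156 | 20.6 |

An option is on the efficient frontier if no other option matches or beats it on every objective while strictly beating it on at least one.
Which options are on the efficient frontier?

P1: not dominated.
P2: not dominated (best duration).
P3: dominated by P4 (price 213≤1282, layovers 2≤2, miles earned 3018≥2418, duration 11.0≤13.1).
P4: not dominated.
P5: not dominated (best miles earned).
P6: not dominated (best price).

P1, P2, P4, P5, P6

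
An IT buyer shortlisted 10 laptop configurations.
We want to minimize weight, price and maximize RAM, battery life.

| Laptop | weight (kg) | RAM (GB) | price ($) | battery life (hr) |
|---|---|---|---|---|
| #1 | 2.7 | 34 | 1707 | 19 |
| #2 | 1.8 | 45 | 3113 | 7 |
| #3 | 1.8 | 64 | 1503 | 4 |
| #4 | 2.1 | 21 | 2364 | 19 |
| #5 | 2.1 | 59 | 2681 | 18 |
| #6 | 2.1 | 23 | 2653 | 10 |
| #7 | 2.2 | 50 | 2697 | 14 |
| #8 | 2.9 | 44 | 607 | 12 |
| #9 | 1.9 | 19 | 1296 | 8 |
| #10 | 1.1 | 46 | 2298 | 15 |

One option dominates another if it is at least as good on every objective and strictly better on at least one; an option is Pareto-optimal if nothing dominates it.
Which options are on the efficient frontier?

#1, #3, #4, #5, #8, #9, #10

#1: not dominated.
#2: dominated by #10 (weight 1.1≤1.8, RAM 46≥45, price 2298≤3113, battery life 15≥7).
#3: not dominated (best RAM).
#4: not dominated.
#5: not dominated.
#6: dominated by #10 (weight 1.1≤2.1, RAM 46≥23, price 2298≤2653, battery life 15≥10).
#7: dominated by #5 (weight 2.1≤2.2, RAM 59≥50, price 2681≤2697, battery life 18≥14).
#8: not dominated (best price).
#9: not dominated.
#10: not dominated (best weight).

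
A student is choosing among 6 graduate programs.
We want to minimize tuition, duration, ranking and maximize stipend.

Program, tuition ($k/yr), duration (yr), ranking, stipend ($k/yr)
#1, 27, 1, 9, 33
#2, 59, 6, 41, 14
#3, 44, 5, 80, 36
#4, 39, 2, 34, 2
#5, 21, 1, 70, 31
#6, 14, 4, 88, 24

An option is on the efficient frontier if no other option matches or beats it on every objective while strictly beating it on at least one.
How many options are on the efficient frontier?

#1: not dominated (best ranking).
#2: dominated by #1 (tuition 27≤59, duration 1≤6, ranking 9≤41, stipend 33≥14).
#3: not dominated (best stipend).
#4: dominated by #1 (tuition 27≤39, duration 1≤2, ranking 9≤34, stipend 33≥2).
#5: not dominated.
#6: not dominated (best tuition).
Pareto-optimal: #1, #3, #5, #6 → 4.

4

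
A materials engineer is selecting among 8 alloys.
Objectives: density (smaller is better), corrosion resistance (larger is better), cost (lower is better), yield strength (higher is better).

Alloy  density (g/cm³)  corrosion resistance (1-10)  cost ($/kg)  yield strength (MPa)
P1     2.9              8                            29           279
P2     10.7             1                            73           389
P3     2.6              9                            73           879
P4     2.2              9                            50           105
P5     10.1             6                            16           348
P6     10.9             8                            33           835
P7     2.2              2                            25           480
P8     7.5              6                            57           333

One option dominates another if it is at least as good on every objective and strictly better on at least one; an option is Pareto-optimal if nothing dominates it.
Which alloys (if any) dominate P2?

P3: density 2.6≤10.7, corrosion resistance 9≥1, cost 73≤73, yield strength 879≥389 — dominates P2.
P7: density 2.2≤10.7, corrosion resistance 2≥1, cost 25≤73, yield strength 480≥389 — dominates P2.
Others (P1, P4, P5, P6, P8) are each worse than P2 on at least one objective.

P3, P7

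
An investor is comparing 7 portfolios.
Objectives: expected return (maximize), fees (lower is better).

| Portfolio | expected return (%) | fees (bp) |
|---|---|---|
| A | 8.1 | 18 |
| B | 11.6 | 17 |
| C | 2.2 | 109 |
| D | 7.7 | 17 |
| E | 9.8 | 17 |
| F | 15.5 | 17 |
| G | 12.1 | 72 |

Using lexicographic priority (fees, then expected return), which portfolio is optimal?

F

First minimize fees: best is 17, kept {B, D, E, F}.
Then maximize expected return: best is 15.5, kept {F}.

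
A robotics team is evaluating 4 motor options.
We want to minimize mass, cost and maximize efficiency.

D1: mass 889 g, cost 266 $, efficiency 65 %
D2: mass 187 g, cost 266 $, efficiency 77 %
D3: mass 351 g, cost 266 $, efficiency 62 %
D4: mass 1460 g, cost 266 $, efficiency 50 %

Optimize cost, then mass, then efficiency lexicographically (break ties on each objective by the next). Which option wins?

First minimize cost: best is 266, kept {D1, D2, D3, D4}.
Then minimize mass: best is 187, kept {D2}.

D2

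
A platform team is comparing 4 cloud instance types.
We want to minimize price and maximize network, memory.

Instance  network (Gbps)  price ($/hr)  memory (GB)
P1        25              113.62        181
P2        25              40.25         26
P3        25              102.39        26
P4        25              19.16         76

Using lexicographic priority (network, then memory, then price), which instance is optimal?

P1

First maximize network: best is 25, kept {P1, P2, P3, P4}.
Then maximize memory: best is 181, kept {P1}.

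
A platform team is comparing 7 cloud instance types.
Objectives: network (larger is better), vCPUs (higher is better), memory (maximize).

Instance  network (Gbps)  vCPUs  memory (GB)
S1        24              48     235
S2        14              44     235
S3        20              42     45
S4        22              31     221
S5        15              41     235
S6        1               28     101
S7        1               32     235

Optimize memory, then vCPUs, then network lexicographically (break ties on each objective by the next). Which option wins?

First maximize memory: best is 235, kept {S1, S2, S5, S7}.
Then maximize vCPUs: best is 48, kept {S1}.

S1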